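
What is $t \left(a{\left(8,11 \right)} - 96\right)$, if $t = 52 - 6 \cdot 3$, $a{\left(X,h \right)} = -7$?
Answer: $-3502$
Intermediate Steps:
$t = 34$ ($t = 52 - 18 = 34$)
$t \left(a{\left(8,11 \right)} - 96\right) = 34 \left(-7 - 96\right) = 34 \left(-103\right) = -3502$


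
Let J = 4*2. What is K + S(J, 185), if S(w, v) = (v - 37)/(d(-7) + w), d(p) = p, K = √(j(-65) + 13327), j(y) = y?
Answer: 148 + √13262 ≈ 263.16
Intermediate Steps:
J = 8
K = √13262 (K = √(-65 + 13327) = √13262 ≈ 115.16)
S(w, v) = (-37 + v)/(-7 + w) (S(w, v) = (v - 37)/(-7 + w) = (-37 + v)/(-7 + w))
K + S(J, 185) = √13262 + (-37 + 185)/(-7 + 8) = √13262 + 148/1 = √13262 + 1*148 = √13262 + 148 = 148 + √13262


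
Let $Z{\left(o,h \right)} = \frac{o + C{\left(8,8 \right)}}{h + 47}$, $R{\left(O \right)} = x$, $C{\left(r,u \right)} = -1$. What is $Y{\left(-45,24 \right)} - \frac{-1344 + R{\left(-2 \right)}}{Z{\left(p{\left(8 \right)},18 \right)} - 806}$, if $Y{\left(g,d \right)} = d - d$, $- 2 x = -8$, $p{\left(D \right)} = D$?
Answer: $- \frac{87100}{52383} \approx -1.6628$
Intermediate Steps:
$x = 4$ ($x = \left(- \frac{1}{2}\right) \left(-8\right) = 4$)
$Y{\left(g,d \right)} = 0$
$R{\left(O \right)} = 4$
$Z{\left(o,h \right)} = \frac{-1 + o}{47 + h}$ ($Z{\left(o,h \right)} = \frac{o - 1}{h + 47} = \frac{-1 + o}{47 + h}$)
$Y{\left(-45,24 \right)} - \frac{-1344 + R{\left(-2 \right)}}{Z{\left(p{\left(8 \right)},18 \right)} - 806} = 0 - \frac{-1344 + 4}{\frac{-1 + 8}{47 + 18} - 806} = 0 - - \frac{1340}{\frac{1}{65} \cdot 7 - 806} = 0 - - \frac{1340}{\frac{7}{65} - 806} = 0 - - \frac{1340}{- \frac{52383}{65}} = 0 - \left(-1340\right) \left(- \frac{65}{52383}\right) = 0 - \frac{87100}{52383} = - \frac{87100}{52383}$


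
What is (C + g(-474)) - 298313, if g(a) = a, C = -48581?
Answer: -347368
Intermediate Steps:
(C + g(-474)) - 298313 = (-48581 - 474) - 298313 = -49055 - 298313 = -347368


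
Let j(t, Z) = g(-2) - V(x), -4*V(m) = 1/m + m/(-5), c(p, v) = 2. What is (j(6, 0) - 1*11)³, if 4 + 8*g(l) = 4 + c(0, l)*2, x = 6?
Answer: -2151685171/1728000 ≈ -1245.2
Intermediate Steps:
g(l) = ½ (g(l) = -½ + (4 + 2*2)/8 = -½ + (4 + 4)/8 = -½ + (⅛)*8 = -½ + 1 = ½)
V(m) = -1/(4*m) + m/20 (V(m) = -(1/m + m/(-5))/4 = -(1/m + m*(-⅕))/4 = -(1/m - m/5)/4 = -1/(4*m) + m/20)
j(t, Z) = 29/120 (j(t, Z) = ½ - (-5 + 6²)/(20*6) = ½ - (-5 + 36)/(20*6) = ½ - 31/(20*6) = ½ - 1*31/120 = ½ - 31/120 = 29/120)
(j(6, 0) - 1*11)³ = (29/120 - 1*11)³ = (29/120 - 11)³ = (-1291/120)³ = -2151685171/1728000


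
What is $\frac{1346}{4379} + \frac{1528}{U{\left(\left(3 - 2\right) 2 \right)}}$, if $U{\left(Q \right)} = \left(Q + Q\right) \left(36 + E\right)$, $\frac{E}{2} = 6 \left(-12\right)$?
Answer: $- \frac{763705}{236466} \approx -3.2297$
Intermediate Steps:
$E = -144$ ($E = 2 \cdot 6 \left(-12\right) = 2 \left(-72\right) = -144$)
$U{\left(Q \right)} = - 216 Q$ ($U{\left(Q \right)} = \left(Q + Q\right) \left(36 - 144\right) = 2 Q \left(-108\right) = - 216 Q$)
$\frac{1346}{4379} + \frac{1528}{U{\left(\left(3 - 2\right) 2 \right)}} = \frac{1346}{4379} + \frac{1528}{\left(-216\right) \left(3 - 2\right) 2} = 1346 \cdot \frac{1}{4379} + \frac{1528}{\left(-216\right) 1 \cdot 2} = \frac{1346}{4379} + \frac{1528}{\left(-216\right) 2} = \frac{1346}{4379} + \frac{1528}{-432} = \frac{1346}{4379} + 1528 \left(- \frac{1}{432}\right) = \frac{1346}{4379} - \frac{191}{54} = - \frac{763705}{236466}$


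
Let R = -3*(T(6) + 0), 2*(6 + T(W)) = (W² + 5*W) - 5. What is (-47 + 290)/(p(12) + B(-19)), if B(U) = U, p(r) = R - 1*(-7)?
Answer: -54/19 ≈ -2.8421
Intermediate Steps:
T(W) = -17/2 + W²/2 + 5*W/2 (T(W) = -6 + ((W² + 5*W) - 5)/2 = -6 + (-5 + W² + 5*W)/2 = -6 + (-5/2 + W²/2 + 5*W/2) = -17/2 + W²/2 + 5*W/2)
R = -147/2 (R = -3*((-17/2 + (½)*6² + (5/2)*6) + 0) = -3*((-17/2 + (½)*36 + 15) + 0) = -3*((-17/2 + 18 + 15) + 0) = -3*(49/2 + 0) = -3*49/2 = -147/2 ≈ -73.500)
p(r) = -133/2 (p(r) = -147/2 - 1*(-7) = -147/2 + 7 = -133/2)
(-47 + 290)/(p(12) + B(-19)) = (-47 + 290)/(-133/2 - 19) = 243/(-171/2) = 243*(-2/171) = -54/19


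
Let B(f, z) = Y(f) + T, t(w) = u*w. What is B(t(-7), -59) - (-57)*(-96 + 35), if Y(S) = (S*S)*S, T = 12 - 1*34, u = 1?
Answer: -3842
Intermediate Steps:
T = -22 (T = 12 - 34 = -22)
t(w) = w (t(w) = 1*w = w)
Y(S) = S³ (Y(S) = S²*S = S³)
B(f, z) = -22 + f³ (B(f, z) = f³ - 22 = -22 + f³)
B(t(-7), -59) - (-57)*(-96 + 35) = (-22 + (-7)³) - (-57)*(-96 + 35) = (-22 - 343) - (-57)*(-61) = -365 - 1*3477 = -365 - 3477 = -3842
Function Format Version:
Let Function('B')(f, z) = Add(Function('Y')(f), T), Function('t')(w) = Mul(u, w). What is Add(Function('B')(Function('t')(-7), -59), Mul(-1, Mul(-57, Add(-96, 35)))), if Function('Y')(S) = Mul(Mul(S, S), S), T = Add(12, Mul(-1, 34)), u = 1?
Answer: -3842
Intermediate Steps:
T = -22 (T = Add(12, -34) = -22)
Function('t')(w) = w (Function('t')(w) = Mul(1, w) = w)
Function('Y')(S) = Pow(S, 3) (Function('Y')(S) = Mul(Pow(S, 2), S) = Pow(S, 3))
Function('B')(f, z) = Add(-22, Pow(f, 3)) (Function('B')(f, z) = Add(Pow(f, 3), -22) = Add(-22, Pow(f, 3)))
Add(Function('B')(Function('t')(-7), -59), Mul(-1, Mul(-57, Add(-96, 35)))) = Add(Add(-22, Pow(-7, 3)), Mul(-1, Mul(-57, Add(-96, 35)))) = Add(Add(-22, -343), Mul(-1, Mul(-57, -61))) = Add(-365, Mul(-1, 3477)) = Add(-365, -3477) = -3842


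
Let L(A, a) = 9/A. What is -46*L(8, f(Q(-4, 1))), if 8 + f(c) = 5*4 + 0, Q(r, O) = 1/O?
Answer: -207/4 ≈ -51.750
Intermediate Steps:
f(c) = 12 (f(c) = -8 + (5*4 + 0) = -8 + (20 + 0) = -8 + 20 = 12)
-46*L(8, f(Q(-4, 1))) = -414/8 = -46*9/8 = -207/4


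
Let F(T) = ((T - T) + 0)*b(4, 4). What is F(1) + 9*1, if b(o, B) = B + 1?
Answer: 9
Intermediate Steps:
b(o, B) = 1 + B
F(T) = 0 (F(T) = ((T - T) + 0)*(1 + 4) = (0 + 0)*5 = 0*5 = 0)
F(1) + 9*1 = 0 + 9*1 = 0 + 9 = 9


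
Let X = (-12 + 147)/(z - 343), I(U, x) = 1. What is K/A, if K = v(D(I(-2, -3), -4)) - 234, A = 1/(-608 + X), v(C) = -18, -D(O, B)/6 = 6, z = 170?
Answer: 26540388/173 ≈ 1.5341e+5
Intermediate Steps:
D(O, B) = -36 (D(O, B) = -6*6 = -36)
X = -135/173 (X = (-12 + 147)/(170 - 343) = 135/(-173) = 135*(-1/173) = -135/173 ≈ -0.78035)
A = -173/105319 (A = 1/(-608 - 135/173) = 1/(-105319/173) = -173/105319 ≈ -0.0016426)
K = -252 (K = -18 - 234 = -252)
K/A = -252/(-173/105319) = -252*(-105319/173) = 26540388/173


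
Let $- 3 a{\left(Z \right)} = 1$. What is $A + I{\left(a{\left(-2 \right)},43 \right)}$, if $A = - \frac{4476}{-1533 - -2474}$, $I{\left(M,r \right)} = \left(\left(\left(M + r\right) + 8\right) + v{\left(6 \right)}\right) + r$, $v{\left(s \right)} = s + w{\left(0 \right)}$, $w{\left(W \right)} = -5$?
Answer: $\frac{253816}{2823} \approx 89.91$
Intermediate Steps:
$v{\left(s \right)} = -5 + s$ ($v{\left(s \right)} = s - 5 = -5 + s$)
$a{\left(Z \right)} = - \frac{1}{3}$ ($a{\left(Z \right)} = \left(- \frac{1}{3}\right) 1 = - \frac{1}{3}$)
$I{\left(M,r \right)} = 9 + M + 2 r$ ($I{\left(M,r \right)} = \left(\left(\left(M + r\right) + 8\right) + \left(-5 + 6\right)\right) + r = \left(\left(8 + M + r\right) + 1\right) + r = \left(9 + M + r\right) + r = 9 + M + 2 r$)
$A = - \frac{4476}{941}$ ($A = - \frac{4476}{-1533 + 2474} = - \frac{4476}{941} \approx -4.7566$)
$A + I{\left(a{\left(-2 \right)},43 \right)} = - \frac{4476}{941} + \left(9 - \frac{1}{3} + 2 \cdot 43\right) = - \frac{4476}{941} + \left(9 - \frac{1}{3} + 86\right) = - \frac{4476}{941} + \frac{284}{3} = \frac{253816}{2823}$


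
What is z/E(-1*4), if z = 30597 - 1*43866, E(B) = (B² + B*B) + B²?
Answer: -4423/16 ≈ -276.44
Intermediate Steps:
E(B) = 3*B² (E(B) = (B² + B²) + B² = 2*B² + B² = 3*B²)
z = -13269 (z = 30597 - 43866 = -13269)
z/E(-1*4) = -13269/(3*(-1*4)²) = -13269/(3*(-4)²) = -13269/(3*16) = -13269/48 = -13269*1/48 = -4423/16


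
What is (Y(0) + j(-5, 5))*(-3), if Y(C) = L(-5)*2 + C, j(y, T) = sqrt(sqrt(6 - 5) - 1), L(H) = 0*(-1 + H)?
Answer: 0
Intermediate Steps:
L(H) = 0
j(y, T) = 0 (j(y, T) = sqrt(sqrt(1) - 1) = sqrt(1 - 1) = sqrt(0) = 0)
Y(C) = C (Y(C) = 0*2 + C = 0 + C = C)
(Y(0) + j(-5, 5))*(-3) = (0 + 0)*(-3) = 0*(-3) = 0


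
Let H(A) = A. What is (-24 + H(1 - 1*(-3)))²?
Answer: 400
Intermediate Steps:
(-24 + H(1 - 1*(-3)))² = (-24 + (1 - 1*(-3)))² = (-24 + (1 + 3))² = (-24 + 4)² = (-20)² = 400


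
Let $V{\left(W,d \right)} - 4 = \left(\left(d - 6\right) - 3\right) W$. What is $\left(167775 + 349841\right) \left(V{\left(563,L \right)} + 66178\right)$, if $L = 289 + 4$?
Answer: $117019519584$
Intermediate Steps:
$L = 293$
$V{\left(W,d \right)} = 4 + W \left(-9 + d\right)$ ($V{\left(W,d \right)} = 4 + \left(\left(d - 6\right) - 3\right) W = 4 + \left(\left(-6 + d\right) - 3\right) W = 4 + \left(-9 + d\right) W = 4 + W \left(-9 + d\right)$)
$\left(167775 + 349841\right) \left(V{\left(563,L \right)} + 66178\right) = \left(167775 + 349841\right) \left(\left(4 - 5067 + 563 \cdot 293\right) + 66178\right) = 517616 \left(\left(4 - 5067 + 164959\right) + 66178\right) = 517616 \left(159896 + 66178\right) = 517616 \cdot 226074 = 117019519584$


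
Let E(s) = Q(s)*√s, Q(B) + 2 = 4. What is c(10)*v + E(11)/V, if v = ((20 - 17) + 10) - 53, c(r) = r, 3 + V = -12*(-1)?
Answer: -400 + 2*√11/9 ≈ -399.26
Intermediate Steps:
V = 9 (V = -3 - 12*(-1) = -3 + 12 = 9)
Q(B) = 2 (Q(B) = -2 + 4 = 2)
E(s) = 2*√s
v = -40 (v = (3 + 10) - 53 = 13 - 53 = -40)
c(10)*v + E(11)/V = 10*(-40) + (2*√11)/9 = -400 + (2*√11)*(⅑) = -400 + 2*√11/9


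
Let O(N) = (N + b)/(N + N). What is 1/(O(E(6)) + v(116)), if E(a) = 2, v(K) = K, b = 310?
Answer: 1/194 ≈ 0.0051546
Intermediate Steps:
O(N) = (310 + N)/(2*N) (O(N) = (N + 310)/(N + N) = (310 + N)/((2*N)) = (310 + N)*(1/(2*N)) = (310 + N)/(2*N))
1/(O(E(6)) + v(116)) = 1/((1/2)*(310 + 2)/2 + 116) = 1/((1/2)*(1/2)*312 + 116) = 1/(78 + 116) = 1/194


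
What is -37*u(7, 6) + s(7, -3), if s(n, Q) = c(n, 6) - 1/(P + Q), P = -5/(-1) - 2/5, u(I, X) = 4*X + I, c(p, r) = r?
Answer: -9133/8 ≈ -1141.6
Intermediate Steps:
u(I, X) = I + 4*X
P = 23/5 (P = -5*(-1) - 2*1/5 = 5 - 2/5 = 23/5 ≈ 4.6000)
s(n, Q) = 6 - 1/(23/5 + Q)
-37*u(7, 6) + s(7, -3) = -37*(7 + 4*6) + (133 + 30*(-3))/(23 + 5*(-3)) = -37*(7 + 24) + (133 - 90)/(23 - 15) = -37*31 + 43/8 = -1147 + (1/8)*43 = -1147 + 43/8 = -9133/8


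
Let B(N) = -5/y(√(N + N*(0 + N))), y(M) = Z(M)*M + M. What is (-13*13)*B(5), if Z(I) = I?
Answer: 845/29 - 169*√30/174 ≈ 23.818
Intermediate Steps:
y(M) = M + M² (y(M) = M*M + M = M² + M = M + M²)
B(N) = -5/((1 + √(N + N²))*√(N + N²)) (B(N) = -5*1/((1 + √(N + N*(0 + N)))*√(N + N*(0 + N))) = -5*1/((1 + √(N + N*N))*√(N + N*N)) = -5*1/((1 + √(N + N²))*√(N + N²)) = -5/((1 + √(N + N²))*√(N + N²)))
(-13*13)*B(5) = (-13*13)*(-5/(5 + 5² + √(5*(1 + 5)))) = -(-845)/(5 + 25 + √(5*6)) = -(-845)/(5 + 25 + √30) = -(-845)/(30 + √30) = 845/(30 + √30)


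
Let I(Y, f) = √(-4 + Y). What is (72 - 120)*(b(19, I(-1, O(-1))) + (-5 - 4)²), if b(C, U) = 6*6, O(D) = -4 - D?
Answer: -5616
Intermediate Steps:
b(C, U) = 36
(72 - 120)*(b(19, I(-1, O(-1))) + (-5 - 4)²) = (72 - 120)*(36 + (-5 - 4)²) = -48*(36 + (-9)²) = -48*(36 + 81) = -48*117 = -5616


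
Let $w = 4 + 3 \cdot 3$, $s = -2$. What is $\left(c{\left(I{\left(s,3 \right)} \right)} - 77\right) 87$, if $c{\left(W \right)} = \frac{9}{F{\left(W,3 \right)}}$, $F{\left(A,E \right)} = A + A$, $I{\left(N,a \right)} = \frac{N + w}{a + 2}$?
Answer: $- \frac{143463}{22} \approx -6521.0$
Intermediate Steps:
$w = 13$ ($w = 4 + 9 = 13$)
$I{\left(N,a \right)} = \frac{13 + N}{2 + a}$ ($I{\left(N,a \right)} = \frac{N + 13}{a + 2} = \frac{13 + N}{2 + a}$)
$F{\left(A,E \right)} = 2 A$
$c{\left(W \right)} = \frac{9}{2 W}$
$\left(c{\left(I{\left(s,3 \right)} \right)} - 77\right) 87 = \left(\frac{9}{2 \frac{13 - 2}{2 + 3}} - 77\right) 87 = \left(\frac{9}{2 \cdot \frac{1}{5} \cdot 11} - 77\right) 87 = \left(\frac{9}{2 \cdot \frac{11}{5}} - 77\right) 87 = \left(\frac{9}{2} \cdot \frac{5}{11} - 77\right) 87 = \left(\frac{45}{22} - 77\right) 87 = \left(- \frac{1649}{22}\right) 87 = - \frac{143463}{22}$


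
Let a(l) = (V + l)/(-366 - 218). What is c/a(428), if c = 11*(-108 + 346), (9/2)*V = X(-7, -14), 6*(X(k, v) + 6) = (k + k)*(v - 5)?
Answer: -20640312/5893 ≈ -3502.5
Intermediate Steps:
X(k, v) = -6 + k*(-5 + v)/3 (X(k, v) = -6 + ((k + k)*(v - 5))/6 = -6 + ((2*k)*(-5 + v))/6 = -6 + (2*k*(-5 + v))/6 = -6 + k*(-5 + v)/3)
V = 230/27 (V = 2*(-6 - 5/3*(-7) + (1/3)*(-7)*(-14))/9 = 2*(-6 + 35/3 + 98/3)/9 = (2/9)*(115/3) = 230/27 ≈ 8.5185)
a(l) = -115/7884 - l/584 (a(l) = (230/27 + l)/(-366 - 218) = (230/27 + l)/(-584) = (230/27 + l)*(-1/584) = -115/7884 - l/584)
c = 2618 (c = 11*238 = 2618)
c/a(428) = 2618/(-115/7884 - 1/584*428) = 2618/(-115/7884 - 107/146) = 2618/(-5893/7884) = 2618*(-7884/5893) = -20640312/5893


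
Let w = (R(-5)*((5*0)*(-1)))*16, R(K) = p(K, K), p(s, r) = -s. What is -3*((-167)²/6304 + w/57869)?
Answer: -83667/6304 ≈ -13.272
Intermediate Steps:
R(K) = -K
w = 0 (w = ((-1*(-5))*((5*0)*(-1)))*16 = (5*(0*(-1)))*16 = (5*0)*16 = 0*16 = 0)
-3*((-167)²/6304 + w/57869) = -3*((-167)²/6304 + 0/57869) = -3*(27889*(1/6304) + 0*(1/57869)) = -3*(27889/6304 + 0) = -3*27889/6304 = -83667/6304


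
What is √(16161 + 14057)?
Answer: √30218 ≈ 173.83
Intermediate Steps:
√(16161 + 14057) = √30218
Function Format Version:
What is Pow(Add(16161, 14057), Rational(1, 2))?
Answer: Pow(30218, Rational(1, 2)) ≈ 173.83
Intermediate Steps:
Pow(Add(16161, 14057), Rational(1, 2)) = Pow(30218, Rational(1, 2))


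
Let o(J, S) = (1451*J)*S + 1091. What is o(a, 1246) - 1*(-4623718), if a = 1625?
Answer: 2942537059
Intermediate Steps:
o(J, S) = 1091 + 1451*J*S (o(J, S) = 1451*J*S + 1091 = 1091 + 1451*J*S)
o(a, 1246) - 1*(-4623718) = (1091 + 1451*1625*1246) - 1*(-4623718) = (1091 + 2937912250) + 4623718 = 2937913341 + 4623718 = 2942537059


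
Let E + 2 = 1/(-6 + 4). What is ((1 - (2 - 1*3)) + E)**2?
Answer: 1/4 ≈ 0.25000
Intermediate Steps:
E = -5/2 (E = -2 + 1/(-6 + 4) = -2 + 1/(-2) = -2 - 1/2 = -5/2 ≈ -2.5000)
((1 - (2 - 1*3)) + E)**2 = ((1 - (2 - 1*3)) - 5/2)**2 = ((1 - (2 - 3)) - 5/2)**2 = ((1 - 1*(-1)) - 5/2)**2 = ((1 + 1) - 5/2)**2 = (2 - 5/2)**2 = (-1/2)**2 = 1/4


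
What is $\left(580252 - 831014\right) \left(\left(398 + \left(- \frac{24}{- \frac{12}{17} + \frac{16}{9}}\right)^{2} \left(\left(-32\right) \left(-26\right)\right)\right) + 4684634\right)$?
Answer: $- \frac{2150706724091920}{1681} \approx -1.2794 \cdot 10^{12}$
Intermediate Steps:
$\left(580252 - 831014\right) \left(\left(398 + \left(- \frac{24}{- \frac{12}{17} + \frac{16}{9}}\right)^{2} \left(\left(-32\right) \left(-26\right)\right)\right) + 4684634\right) = - 250762 \left(\left(398 + \left(- \frac{24}{\left(-12\right) \frac{1}{17} + 16 \cdot \frac{1}{9}}\right)^{2} \cdot 832\right) + 4684634\right) = - 250762 \left(\left(398 + \left(- \frac{24}{- \frac{12}{17} + \frac{16}{9}}\right)^{2} \cdot 832\right) + 4684634\right) = - 250762 \left(\left(398 + \left(- \frac{24}{\frac{164}{153}}\right)^{2} \cdot 832\right) + 4684634\right) = - 250762 \left(\left(398 + \left(\left(-24\right) \frac{153}{164}\right)^{2} \cdot 832\right) + 4684634\right) = - 250762 \left(\left(398 + \left(- \frac{918}{41}\right)^{2} \cdot 832\right) + 4684634\right) = - 250762 \left(\left(398 + \frac{842724}{1681} \cdot 832\right) + 4684634\right) = - 250762 \left(\left(398 + \frac{701146368}{1681}\right) + 4684634\right) = - 250762 \left(\frac{701815406}{1681} + 4684634\right) = \left(-250762\right) \frac{8576685160}{1681} = - \frac{2150706724091920}{1681}$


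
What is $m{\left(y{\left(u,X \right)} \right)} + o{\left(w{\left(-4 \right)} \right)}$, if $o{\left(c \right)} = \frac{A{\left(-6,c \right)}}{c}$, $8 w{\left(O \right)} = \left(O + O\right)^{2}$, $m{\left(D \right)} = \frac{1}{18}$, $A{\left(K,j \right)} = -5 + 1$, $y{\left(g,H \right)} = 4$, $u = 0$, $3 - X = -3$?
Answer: $- \frac{4}{9} \approx -0.44444$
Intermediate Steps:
$X = 6$ ($X = 3 - -3 = 3 + 3 = 6$)
$A{\left(K,j \right)} = -4$
$m{\left(D \right)} = \frac{1}{18}$
$w{\left(O \right)} = \frac{O^{2}}{2}$ ($w{\left(O \right)} = \frac{\left(O + O\right)^{2}}{8} = \frac{\left(2 O\right)^{2}}{8} = \frac{4 O^{2}}{8} = \frac{O^{2}}{2}$)
$o{\left(c \right)} = - \frac{4}{c}$
$m{\left(y{\left(u,X \right)} \right)} + o{\left(w{\left(-4 \right)} \right)} = \frac{1}{18} - \frac{4}{\frac{1}{2} \left(-4\right)^{2}} = \frac{1}{18} - \frac{4}{\frac{1}{2} \cdot 16} = \frac{1}{18} - \frac{4}{8} = \frac{1}{18} - \frac{1}{2} = - \frac{4}{9}$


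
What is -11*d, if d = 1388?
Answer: -15268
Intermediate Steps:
-11*d = -11*1388 = -15268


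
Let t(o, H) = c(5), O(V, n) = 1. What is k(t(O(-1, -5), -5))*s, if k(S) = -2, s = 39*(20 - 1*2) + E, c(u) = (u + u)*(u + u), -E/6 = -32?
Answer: -1788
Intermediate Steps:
E = 192 (E = -6*(-32) = 192)
c(u) = 4*u**2 (c(u) = (2*u)*(2*u) = 4*u**2)
t(o, H) = 100 (t(o, H) = 4*5**2 = 4*25 = 100)
s = 894 (s = 39*(20 - 1*2) + 192 = 39*(20 - 2) + 192 = 39*18 + 192 = 702 + 192 = 894)
k(t(O(-1, -5), -5))*s = -2*894 = -1788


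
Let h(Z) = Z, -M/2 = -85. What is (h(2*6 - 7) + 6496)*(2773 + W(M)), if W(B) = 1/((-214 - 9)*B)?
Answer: 683413912929/37910 ≈ 1.8027e+7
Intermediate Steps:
M = 170 (M = -2*(-85) = 170)
W(B) = -1/(223*B) (W(B) = 1/((-223)*B) = -1/(223*B))
(h(2*6 - 7) + 6496)*(2773 + W(M)) = ((2*6 - 7) + 6496)*(2773 - 1/223/170) = ((12 - 7) + 6496)*(2773 - 1/223*1/170) = (5 + 6496)*(2773 - 1/37910) = 6501*(105124429/37910) = 683413912929/37910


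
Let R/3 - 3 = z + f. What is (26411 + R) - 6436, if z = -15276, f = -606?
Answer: -27662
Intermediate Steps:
R = -47637 (R = 9 + 3*(-15276 - 606) = 9 + 3*(-15882) = 9 - 47646 = -47637)
(26411 + R) - 6436 = (26411 - 47637) - 6436 = -21226 - 6436 = -27662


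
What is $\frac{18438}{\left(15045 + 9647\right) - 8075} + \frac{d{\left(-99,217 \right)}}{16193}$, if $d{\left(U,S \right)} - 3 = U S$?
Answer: $- \frac{19455542}{89693027} \approx -0.21691$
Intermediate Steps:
$d{\left(U,S \right)} = 3 + S U$ ($d{\left(U,S \right)} = 3 + U S = 3 + S U$)
$\frac{18438}{\left(15045 + 9647\right) - 8075} + \frac{d{\left(-99,217 \right)}}{16193} = \frac{18438}{\left(15045 + 9647\right) - 8075} + \frac{3 + 217 \left(-99\right)}{16193} = \frac{18438}{24692 - 8075} + \left(3 - 21483\right) \frac{1}{16193} = \frac{18438}{16617} - \frac{21480}{16193} = 18438 \cdot \frac{1}{16617} - \frac{21480}{16193} = \frac{6146}{5539} - \frac{21480}{16193} = - \frac{19455542}{89693027}$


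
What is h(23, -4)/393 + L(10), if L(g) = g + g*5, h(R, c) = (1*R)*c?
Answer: 23488/393 ≈ 59.766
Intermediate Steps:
h(R, c) = R*c
L(g) = 6*g (L(g) = g + 5*g = 6*g)
h(23, -4)/393 + L(10) = (23*(-4))/393 + 6*10 = -92*1/393 + 60 = -92/393 + 60 = 23488/393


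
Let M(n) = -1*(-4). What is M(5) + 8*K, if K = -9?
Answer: -68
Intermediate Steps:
M(n) = 4
M(5) + 8*K = 4 + 8*(-9) = 4 - 72 = -68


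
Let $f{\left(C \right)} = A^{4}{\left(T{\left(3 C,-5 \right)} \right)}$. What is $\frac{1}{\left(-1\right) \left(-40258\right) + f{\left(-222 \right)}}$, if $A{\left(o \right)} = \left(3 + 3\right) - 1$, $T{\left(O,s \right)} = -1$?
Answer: $\frac{1}{40883} \approx 2.446 \cdot 10^{-5}$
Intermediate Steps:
$A{\left(o \right)} = 5$ ($A{\left(o \right)} = 6 - 1 = 5$)
$f{\left(C \right)} = 625$ ($f{\left(C \right)} = 5^{4} = 625$)
$\frac{1}{\left(-1\right) \left(-40258\right) + f{\left(-222 \right)}} = \frac{1}{\left(-1\right) \left(-40258\right) + 625} = \frac{1}{40258 + 625} = \frac{1}{40883}$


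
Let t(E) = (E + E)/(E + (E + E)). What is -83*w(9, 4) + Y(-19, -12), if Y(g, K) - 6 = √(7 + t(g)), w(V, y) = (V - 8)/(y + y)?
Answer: -35/8 + √69/3 ≈ -1.6061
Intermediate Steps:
w(V, y) = (-8 + V)/(2*y) (w(V, y) = (-8 + V)/((2*y)) = (-8 + V)*(1/(2*y)) = (-8 + V)/(2*y))
t(E) = ⅔ (t(E) = (2*E)/(E + 2*E) = (2*E)/((3*E)) = (2*E)*(1/(3*E)) = ⅔)
Y(g, K) = 6 + √69/3 (Y(g, K) = 6 + √(7 + ⅔) = 6 + √(23/3) = 6 + √69/3)
-83*w(9, 4) + Y(-19, -12) = -83*(-8 + 9)/(2*4) + (6 + √69/3) = -83/(2*4) + (6 + √69/3) = -83*⅛ + (6 + √69/3) = -83/8 + (6 + √69/3) = -35/8 + √69/3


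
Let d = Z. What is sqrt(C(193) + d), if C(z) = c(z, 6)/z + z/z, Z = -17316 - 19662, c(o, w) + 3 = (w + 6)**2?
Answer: 2*I*sqrt(344332265)/193 ≈ 192.29*I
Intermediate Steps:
c(o, w) = -3 + (6 + w)**2 (c(o, w) = -3 + (w + 6)**2 = -3 + (6 + w)**2)
Z = -36978
d = -36978
C(z) = 1 + 141/z (C(z) = (-3 + (6 + 6)**2)/z + z/z = (-3 + 12**2)/z + 1 = (-3 + 144)/z + 1 = 141/z + 1 = 1 + 141/z)
sqrt(C(193) + d) = sqrt((141 + 193)/193 - 36978) = sqrt((1/193)*334 - 36978) = sqrt(334/193 - 36978) = sqrt(-7136420/193) = 2*I*sqrt(344332265)/193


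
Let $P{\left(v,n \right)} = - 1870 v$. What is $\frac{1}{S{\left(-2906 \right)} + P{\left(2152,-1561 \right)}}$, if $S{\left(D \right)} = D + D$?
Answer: $- \frac{1}{4030052} \approx -2.4814 \cdot 10^{-7}$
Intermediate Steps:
$S{\left(D \right)} = 2 D$
$\frac{1}{S{\left(-2906 \right)} + P{\left(2152,-1561 \right)}} = \frac{1}{2 \left(-2906\right) - 4024240} = \frac{1}{-5812 - 4024240} = \frac{1}{-4030052} = - \frac{1}{4030052}$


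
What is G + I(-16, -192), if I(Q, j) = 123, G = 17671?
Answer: 17794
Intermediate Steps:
G + I(-16, -192) = 17671 + 123 = 17794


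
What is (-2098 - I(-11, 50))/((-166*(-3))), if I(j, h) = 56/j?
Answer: -3837/913 ≈ -4.2026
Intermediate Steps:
(-2098 - I(-11, 50))/((-166*(-3))) = (-2098 - 56/(-11))/((-166*(-3))) = (-2098 - 56*(-1)/11)/498 = (-2098 - 1*(-56/11))*(1/498) = (-2098 + 56/11)*(1/498) = -23022/11*1/498 = -3837/913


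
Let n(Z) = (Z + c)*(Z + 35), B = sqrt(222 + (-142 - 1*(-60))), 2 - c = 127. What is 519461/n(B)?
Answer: -62854781/480035 + 18700596*sqrt(35)/3360245 ≈ -98.013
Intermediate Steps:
c = -125 (c = 2 - 1*127 = 2 - 127 = -125)
B = 2*sqrt(35) (B = sqrt(222 + (-142 + 60)) = sqrt(222 - 82) = sqrt(140) = 2*sqrt(35) ≈ 11.832)
n(Z) = (-125 + Z)*(35 + Z) (n(Z) = (Z - 125)*(Z + 35) = (-125 + Z)*(35 + Z))
519461/n(B) = 519461/(-4375 + (2*sqrt(35))**2 - 180*sqrt(35)) = 519461/(-4375 + 140 - 180*sqrt(35)) = 519461/(-4235 - 180*sqrt(35))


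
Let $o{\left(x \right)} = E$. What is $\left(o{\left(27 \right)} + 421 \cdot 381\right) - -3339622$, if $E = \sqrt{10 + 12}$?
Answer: $3500023 + \sqrt{22} \approx 3.5 \cdot 10^{6}$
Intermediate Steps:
$E = \sqrt{22} \approx 4.6904$
$o{\left(x \right)} = \sqrt{22}$
$\left(o{\left(27 \right)} + 421 \cdot 381\right) - -3339622 = \left(\sqrt{22} + 421 \cdot 381\right) - -3339622 = \left(\sqrt{22} + 160401\right) + 3339622 = \left(160401 + \sqrt{22}\right) + 3339622 = 3500023 + \sqrt{22}$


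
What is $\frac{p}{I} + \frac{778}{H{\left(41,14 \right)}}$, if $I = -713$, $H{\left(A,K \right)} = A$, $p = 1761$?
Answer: $\frac{482513}{29233} \approx 16.506$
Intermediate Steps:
$\frac{p}{I} + \frac{778}{H{\left(41,14 \right)}} = \frac{1761}{-713} + \frac{778}{41} = 1761 \left(- \frac{1}{713}\right) + 778 \cdot \frac{1}{41} = - \frac{1761}{713} + \frac{778}{41} = \frac{482513}{29233}$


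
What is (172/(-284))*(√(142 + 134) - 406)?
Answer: 17458/71 - 86*√69/71 ≈ 235.83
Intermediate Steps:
(172/(-284))*(√(142 + 134) - 406) = (172*(-1/284))*(√276 - 406) = -43*(2*√69 - 406)/71 = -43*(-406 + 2*√69)/71 = 17458/71 - 86*√69/71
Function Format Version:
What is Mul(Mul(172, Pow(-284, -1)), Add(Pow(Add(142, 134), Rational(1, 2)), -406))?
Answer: Add(Rational(17458, 71), Mul(Rational(-86, 71), Pow(69, Rational(1, 2)))) ≈ 235.83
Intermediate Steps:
Mul(Mul(172, Pow(-284, -1)), Add(Pow(Add(142, 134), Rational(1, 2)), -406)) = Mul(Mul(172, Rational(-1, 284)), Add(Pow(276, Rational(1, 2)), -406)) = Mul(Rational(-43, 71), Add(Mul(2, Pow(69, Rational(1, 2))), -406)) = Mul(Rational(-43, 71), Add(-406, Mul(2, Pow(69, Rational(1, 2))))) = Add(Rational(17458, 71), Mul(Rational(-86, 71), Pow(69, Rational(1, 2))))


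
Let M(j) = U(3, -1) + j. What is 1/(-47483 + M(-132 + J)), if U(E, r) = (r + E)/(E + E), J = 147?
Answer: -3/142403 ≈ -2.1067e-5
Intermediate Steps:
U(E, r) = (E + r)/(2*E) (U(E, r) = (E + r)/((2*E)) = (E + r)*(1/(2*E)) = (E + r)/(2*E))
M(j) = ⅓ + j (M(j) = (½)*(3 - 1)/3 + j = (½)*(⅓)*2 + j = ⅓ + j)
1/(-47483 + M(-132 + J)) = 1/(-47483 + (⅓ + (-132 + 147))) = 1/(-47483 + (⅓ + 15)) = 1/(-47483 + 46/3) = 1/(-142403/3) = -3/142403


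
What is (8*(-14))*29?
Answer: -3248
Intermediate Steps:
(8*(-14))*29 = -112*29 = -3248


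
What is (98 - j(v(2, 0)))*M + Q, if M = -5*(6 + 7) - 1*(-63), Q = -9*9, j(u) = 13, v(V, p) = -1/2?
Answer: -251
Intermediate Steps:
v(V, p) = -½ (v(V, p) = -1*½ = -½)
Q = -81
M = -2 (M = -5*13 + 63 = -65 + 63 = -2)
(98 - j(v(2, 0)))*M + Q = (98 - 1*13)*(-2) - 81 = (98 - 13)*(-2) - 81 = 85*(-2) - 81 = -170 - 81 = -251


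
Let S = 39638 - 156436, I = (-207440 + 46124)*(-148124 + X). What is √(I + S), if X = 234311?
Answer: I*√13903458890 ≈ 1.1791e+5*I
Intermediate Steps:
I = -13903342092 (I = (-207440 + 46124)*(-148124 + 234311) = -161316*86187 = -13903342092)
S = -116798
√(I + S) = √(-13903342092 - 116798) = √(-13903458890) = I*√13903458890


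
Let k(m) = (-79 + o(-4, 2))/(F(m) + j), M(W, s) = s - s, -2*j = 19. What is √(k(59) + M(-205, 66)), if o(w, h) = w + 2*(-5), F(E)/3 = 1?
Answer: √2418/13 ≈ 3.7826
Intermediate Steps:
j = -19/2 (j = -½*19 = -19/2 ≈ -9.5000)
F(E) = 3 (F(E) = 3*1 = 3)
o(w, h) = -10 + w (o(w, h) = w - 10 = -10 + w)
M(W, s) = 0
k(m) = 186/13 (k(m) = (-79 + (-10 - 4))/(3 - 19/2) = (-79 - 14)/(-13/2) = -93*(-2/13) = 186/13)
√(k(59) + M(-205, 66)) = √(186/13 + 0) = √(186/13) = √2418/13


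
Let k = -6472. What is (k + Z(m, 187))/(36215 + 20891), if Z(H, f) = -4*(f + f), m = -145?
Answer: -3984/28553 ≈ -0.13953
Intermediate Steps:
Z(H, f) = -8*f
(k + Z(m, 187))/(36215 + 20891) = (-6472 - 8*187)/(36215 + 20891) = (-6472 - 1496)/57106 = -7968*1/57106 = -3984/28553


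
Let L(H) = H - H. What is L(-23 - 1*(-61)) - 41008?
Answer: -41008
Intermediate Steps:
L(H) = 0
L(-23 - 1*(-61)) - 41008 = 0 - 41008 = -41008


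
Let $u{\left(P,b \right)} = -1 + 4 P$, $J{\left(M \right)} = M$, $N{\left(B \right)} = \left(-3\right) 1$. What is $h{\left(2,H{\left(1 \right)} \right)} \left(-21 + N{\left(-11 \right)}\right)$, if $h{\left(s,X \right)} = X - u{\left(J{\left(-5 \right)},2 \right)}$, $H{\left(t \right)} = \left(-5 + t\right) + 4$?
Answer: $-504$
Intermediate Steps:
$N{\left(B \right)} = -3$
$H{\left(t \right)} = -1 + t$
$h{\left(s,X \right)} = 21 + X$ ($h{\left(s,X \right)} = X - \left(-1 + 4 \left(-5\right)\right) = X - \left(-1 - 20\right) = X - -21 = X + 21 = 21 + X$)
$h{\left(2,H{\left(1 \right)} \right)} \left(-21 + N{\left(-11 \right)}\right) = \left(21 + \left(-1 + 1\right)\right) \left(-21 - 3\right) = \left(21 + 0\right) \left(-24\right) = 21 \left(-24\right) = -504$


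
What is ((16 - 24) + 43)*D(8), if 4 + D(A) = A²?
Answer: 2100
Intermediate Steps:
D(A) = -4 + A²
((16 - 24) + 43)*D(8) = ((16 - 24) + 43)*(-4 + 8²) = (-8 + 43)*(-4 + 64) = 35*60 = 2100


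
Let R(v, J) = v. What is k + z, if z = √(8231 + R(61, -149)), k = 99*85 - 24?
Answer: 8391 + 2*√2073 ≈ 8482.1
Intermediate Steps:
k = 8391 (k = 8415 - 24 = 8391)
z = 2*√2073 (z = √(8231 + 61) = √8292 = 2*√2073 ≈ 91.060)
k + z = 8391 + 2*√2073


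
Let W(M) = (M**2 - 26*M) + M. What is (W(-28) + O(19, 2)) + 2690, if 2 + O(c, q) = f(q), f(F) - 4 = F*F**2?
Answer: 4184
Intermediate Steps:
f(F) = 4 + F**3 (f(F) = 4 + F*F**2 = 4 + F**3)
O(c, q) = 2 + q**3 (O(c, q) = -2 + (4 + q**3) = 2 + q**3)
W(M) = M**2 - 25*M
(W(-28) + O(19, 2)) + 2690 = (-28*(-25 - 28) + (2 + 2**3)) + 2690 = (-28*(-53) + (2 + 8)) + 2690 = (1484 + 10) + 2690 = 1494 + 2690 = 4184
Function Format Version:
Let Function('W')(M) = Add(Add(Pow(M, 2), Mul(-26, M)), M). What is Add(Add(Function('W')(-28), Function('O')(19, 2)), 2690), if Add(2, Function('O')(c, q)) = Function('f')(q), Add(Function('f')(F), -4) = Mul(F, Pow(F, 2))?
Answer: 4184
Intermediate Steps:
Function('f')(F) = Add(4, Pow(F, 3)) (Function('f')(F) = Add(4, Mul(F, Pow(F, 2))) = Add(4, Pow(F, 3)))
Function('O')(c, q) = Add(2, Pow(q, 3)) (Function('O')(c, q) = Add(-2, Add(4, Pow(q, 3))) = Add(2, Pow(q, 3)))
Function('W')(M) = Add(Pow(M, 2), Mul(-25, M))
Add(Add(Function('W')(-28), Function('O')(19, 2)), 2690) = Add(Add(Mul(-28, Add(-25, -28)), Add(2, Pow(2, 3))), 2690) = Add(Add(Mul(-28, -53), Add(2, 8)), 2690) = Add(Add(1484, 10), 2690) = Add(1494, 2690) = 4184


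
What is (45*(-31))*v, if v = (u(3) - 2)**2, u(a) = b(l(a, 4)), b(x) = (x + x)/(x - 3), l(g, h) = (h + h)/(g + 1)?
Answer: -50220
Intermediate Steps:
l(g, h) = 2*h/(1 + g) (l(g, h) = (2*h)/(1 + g) = 2*h/(1 + g))
b(x) = 2*x/(-3 + x) (b(x) = (2*x)/(-3 + x) = 2*x/(-3 + x))
u(a) = 16/((1 + a)*(-3 + 8/(1 + a))) (u(a) = 2*(2*4/(1 + a))/(-3 + 2*4/(1 + a)) = 2*(8/(1 + a))/(-3 + 8/(1 + a)) = 16/((1 + a)*(-3 + 8/(1 + a))))
v = 36 (v = (-16/(-5 + 3*3) - 2)**2 = (-16/(-5 + 9) - 2)**2 = (-16/4 - 2)**2 = (-16*1/4 - 2)**2 = (-4 - 2)**2 = (-6)**2 = 36)
(45*(-31))*v = (45*(-31))*36 = -1395*36 = -50220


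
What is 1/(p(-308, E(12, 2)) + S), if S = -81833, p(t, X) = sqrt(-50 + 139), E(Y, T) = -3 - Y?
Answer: -81833/6696639800 - sqrt(89)/6696639800 ≈ -1.2221e-5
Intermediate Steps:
p(t, X) = sqrt(89)
1/(p(-308, E(12, 2)) + S) = 1/(sqrt(89) - 81833) = 1/(-81833 + sqrt(89))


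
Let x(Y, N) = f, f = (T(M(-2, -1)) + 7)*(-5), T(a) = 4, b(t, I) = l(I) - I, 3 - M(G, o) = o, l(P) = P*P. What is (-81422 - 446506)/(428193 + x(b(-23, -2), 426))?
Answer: -263964/214069 ≈ -1.2331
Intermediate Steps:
l(P) = P²
M(G, o) = 3 - o
b(t, I) = I² - I
f = -55 (f = (4 + 7)*(-5) = 11*(-5) = -55)
x(Y, N) = -55
(-81422 - 446506)/(428193 + x(b(-23, -2), 426)) = (-81422 - 446506)/(428193 - 55) = -527928/428138 = -527928*1/428138 = -263964/214069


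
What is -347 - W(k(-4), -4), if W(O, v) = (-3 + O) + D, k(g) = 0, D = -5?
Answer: -339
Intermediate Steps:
W(O, v) = -8 + O (W(O, v) = (-3 + O) - 5 = -8 + O)
-347 - W(k(-4), -4) = -347 - (-8 + 0) = -347 - 1*(-8) = -347 + 8 = -339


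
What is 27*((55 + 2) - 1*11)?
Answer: 1242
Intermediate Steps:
27*((55 + 2) - 1*11) = 27*(57 - 11) = 27*46 = 1242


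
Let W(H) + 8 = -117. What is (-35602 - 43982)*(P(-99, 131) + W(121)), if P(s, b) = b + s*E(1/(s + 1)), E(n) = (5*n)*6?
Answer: -141579936/49 ≈ -2.8894e+6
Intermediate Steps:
W(H) = -125 (W(H) = -8 - 117 = -125)
E(n) = 30*n
P(s, b) = b + 30*s/(1 + s) (P(s, b) = b + s*(30/(s + 1)) = b + s*(30/(1 + s)) = b + 30*s/(1 + s))
(-35602 - 43982)*(P(-99, 131) + W(121)) = (-35602 - 43982)*((30*(-99) + 131*(1 - 99))/(1 - 99) - 125) = -79584*((-2970 + 131*(-98))/(-98) - 125) = -79584*(-(-2970 - 12838)/98 - 125) = -79584*(-1/98*(-15808) - 125) = -79584*(7904/49 - 125) = -79584*1779/49 = -141579936/49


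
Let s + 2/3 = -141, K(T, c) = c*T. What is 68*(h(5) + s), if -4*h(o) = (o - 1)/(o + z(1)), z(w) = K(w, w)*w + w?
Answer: -202504/21 ≈ -9643.0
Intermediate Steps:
K(T, c) = T*c
z(w) = w + w³ (z(w) = (w*w)*w + w = w²*w + w = w³ + w = w + w³)
s = -425/3 (s = -⅔ - 141 = -425/3 ≈ -141.67)
h(o) = -(-1 + o)/(4*(2 + o)) (h(o) = -(o - 1)/(4*(o + (1 + 1³))) = -(-1 + o)/(4*(o + (1 + 1))) = -(-1 + o)/(4*(o + 2)) = -(-1 + o)/(4*(2 + o)))
68*(h(5) + s) = 68*((1 - 1*5)/(4*(2 + 5)) - 425/3) = 68*((¼)*(1 - 5)/7 - 425/3) = 68*((¼)*(⅐)*(-4) - 425/3) = 68*(-⅐ - 425/3) = 68*(-2978/21) = -202504/21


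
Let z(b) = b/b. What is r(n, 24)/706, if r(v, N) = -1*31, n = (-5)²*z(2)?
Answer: -31/706 ≈ -0.043909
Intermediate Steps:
z(b) = 1
n = 25 (n = (-5)²*1 = 25*1 = 25)
r(v, N) = -31
r(n, 24)/706 = -31/706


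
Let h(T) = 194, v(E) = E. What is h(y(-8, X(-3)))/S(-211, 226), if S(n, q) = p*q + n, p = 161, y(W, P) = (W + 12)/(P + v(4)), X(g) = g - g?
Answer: 194/36175 ≈ 0.0053628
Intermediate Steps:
X(g) = 0
y(W, P) = (12 + W)/(4 + P) (y(W, P) = (W + 12)/(P + 4) = (12 + W)/(4 + P))
S(n, q) = n + 161*q (S(n, q) = 161*q + n = n + 161*q)
h(y(-8, X(-3)))/S(-211, 226) = 194/(-211 + 161*226) = 194/(-211 + 36386) = 194/36175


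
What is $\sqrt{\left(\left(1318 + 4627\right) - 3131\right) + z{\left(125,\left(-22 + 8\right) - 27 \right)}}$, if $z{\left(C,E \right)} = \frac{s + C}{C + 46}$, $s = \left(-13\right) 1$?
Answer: $\frac{\sqrt{9144814}}{57} \approx 53.053$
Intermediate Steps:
$s = -13$
$z{\left(C,E \right)} = \frac{-13 + C}{46 + C}$ ($z{\left(C,E \right)} = \frac{-13 + C}{C + 46} = \frac{-13 + C}{46 + C}$)
$\sqrt{\left(\left(1318 + 4627\right) - 3131\right) + z{\left(125,\left(-22 + 8\right) - 27 \right)}} = \sqrt{\left(\left(1318 + 4627\right) - 3131\right) + \frac{-13 + 125}{46 + 125}} = \sqrt{\left(5945 - 3131\right) + \frac{1}{171} \cdot 112} = \sqrt{2814 + \frac{1}{171} \cdot 112} = \sqrt{2814 + \frac{112}{171}} = \sqrt{\frac{481306}{171}} = \frac{\sqrt{9144814}}{57}$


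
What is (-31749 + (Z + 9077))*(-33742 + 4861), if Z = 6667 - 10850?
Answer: 775599255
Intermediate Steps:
Z = -4183
(-31749 + (Z + 9077))*(-33742 + 4861) = (-31749 + (-4183 + 9077))*(-33742 + 4861) = (-31749 + 4894)*(-28881) = -26855*(-28881) = 775599255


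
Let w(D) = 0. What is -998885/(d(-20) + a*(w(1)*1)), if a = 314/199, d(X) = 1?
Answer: -998885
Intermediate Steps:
a = 314/199 (a = 314*(1/199) = 314/199 ≈ 1.5779)
-998885/(d(-20) + a*(w(1)*1)) = -998885/(1 + 314*(0*1)/199) = -998885/(1 + (314/199)*0) = -998885/(1 + 0) = -998885/1 = -998885*1 = -998885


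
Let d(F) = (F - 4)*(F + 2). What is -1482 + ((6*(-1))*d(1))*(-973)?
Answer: -54024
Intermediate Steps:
d(F) = (-4 + F)*(2 + F)
-1482 + ((6*(-1))*d(1))*(-973) = -1482 + ((6*(-1))*(-8 + 1² - 2*1))*(-973) = -1482 - 6*(-8 + 1 - 2)*(-973) = -1482 - 6*(-9)*(-973) = -1482 + 54*(-973) = -1482 - 52542 = -54024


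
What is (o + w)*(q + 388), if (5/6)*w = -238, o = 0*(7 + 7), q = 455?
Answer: -1203804/5 ≈ -2.4076e+5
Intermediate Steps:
o = 0 (o = 0*14 = 0)
w = -1428/5 (w = (6/5)*(-238) = -1428/5 ≈ -285.60)
(o + w)*(q + 388) = (0 - 1428/5)*(455 + 388) = -1428/5*843 = -1203804/5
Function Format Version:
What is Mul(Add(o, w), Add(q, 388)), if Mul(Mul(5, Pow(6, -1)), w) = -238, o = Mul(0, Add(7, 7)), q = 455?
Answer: Rational(-1203804, 5) ≈ -2.4076e+5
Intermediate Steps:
o = 0 (o = Mul(0, 14) = 0)
w = Rational(-1428, 5) (w = Mul(Rational(6, 5), -238) = Rational(-1428, 5) ≈ -285.60)
Mul(Add(o, w), Add(q, 388)) = Mul(Add(0, Rational(-1428, 5)), Add(455, 388)) = Mul(Rational(-1428, 5), 843) = Rational(-1203804, 5)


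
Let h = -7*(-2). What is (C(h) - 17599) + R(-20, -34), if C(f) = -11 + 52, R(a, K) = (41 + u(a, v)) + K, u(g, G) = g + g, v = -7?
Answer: -17591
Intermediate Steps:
u(g, G) = 2*g
h = 14
R(a, K) = 41 + K + 2*a (R(a, K) = (41 + 2*a) + K = 41 + K + 2*a)
C(f) = 41
(C(h) - 17599) + R(-20, -34) = (41 - 17599) + (41 - 34 + 2*(-20)) = -17558 + (41 - 34 - 40) = -17558 - 33 = -17591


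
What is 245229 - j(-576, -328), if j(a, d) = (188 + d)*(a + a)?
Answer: 83949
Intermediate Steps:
j(a, d) = 2*a*(188 + d) (j(a, d) = (188 + d)*(2*a) = 2*a*(188 + d))
245229 - j(-576, -328) = 245229 - 2*(-576)*(188 - 328) = 245229 - 2*(-576)*(-140) = 245229 - 1*161280 = 245229 - 161280 = 83949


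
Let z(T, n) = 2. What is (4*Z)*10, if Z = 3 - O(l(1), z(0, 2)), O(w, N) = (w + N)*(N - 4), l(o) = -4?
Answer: -40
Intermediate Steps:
O(w, N) = (-4 + N)*(N + w) (O(w, N) = (N + w)*(-4 + N) = (-4 + N)*(N + w))
Z = -1 (Z = 3 - (2**2 - 4*2 - 4*(-4) + 2*(-4)) = 3 - (4 - 8 + 16 - 8) = 3 - 1*4 = 3 - 4 = -1)
(4*Z)*10 = (4*(-1))*10 = -4*10 = -40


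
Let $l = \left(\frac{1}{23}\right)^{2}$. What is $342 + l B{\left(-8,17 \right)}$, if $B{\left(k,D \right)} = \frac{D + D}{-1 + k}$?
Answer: $\frac{1628228}{4761} \approx 341.99$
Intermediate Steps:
$B{\left(k,D \right)} = \frac{2 D}{-1 + k}$
$l = \frac{1}{529}$ ($l = \left(\frac{1}{23}\right)^{2} = \frac{1}{529} \approx 0.0018904$)
$342 + l B{\left(-8,17 \right)} = 342 + \frac{2 \cdot 17 \frac{1}{-1 - 8}}{529} = 342 + \frac{2 \cdot 17 \frac{1}{-9}}{529} = 342 + \frac{2 \cdot 17 \left(- \frac{1}{9}\right)}{529} = 342 + \frac{1}{529} \left(- \frac{34}{9}\right) = 342 - \frac{34}{4761} = \frac{1628228}{4761}$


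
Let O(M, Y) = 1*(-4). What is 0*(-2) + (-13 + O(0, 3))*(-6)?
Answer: 102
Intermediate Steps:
O(M, Y) = -4
0*(-2) + (-13 + O(0, 3))*(-6) = 0*(-2) + (-13 - 4)*(-6) = 0 - 17*(-6) = 0 + 102 = 102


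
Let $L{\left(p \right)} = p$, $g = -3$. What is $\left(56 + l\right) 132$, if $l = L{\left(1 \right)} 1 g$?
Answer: $6996$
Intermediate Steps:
$l = -3$ ($l = 1 \cdot 1 \left(-3\right) = 1 \left(-3\right) = -3$)
$\left(56 + l\right) 132 = \left(56 - 3\right) 132 = 53 \cdot 132 = 6996$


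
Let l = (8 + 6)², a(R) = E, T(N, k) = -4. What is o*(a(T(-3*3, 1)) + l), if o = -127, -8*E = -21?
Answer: -201803/8 ≈ -25225.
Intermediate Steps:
E = 21/8 (E = -⅛*(-21) = 21/8 ≈ 2.6250)
a(R) = 21/8
l = 196 (l = 14² = 196)
o*(a(T(-3*3, 1)) + l) = -127*(21/8 + 196) = -127*1589/8 = -201803/8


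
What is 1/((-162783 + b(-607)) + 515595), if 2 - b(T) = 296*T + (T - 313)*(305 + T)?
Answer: 1/254646 ≈ 3.9270e-6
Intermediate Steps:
b(T) = 2 - 296*T - (-313 + T)*(305 + T) (b(T) = 2 - (296*T + (T - 313)*(305 + T)) = 2 - (296*T + (-313 + T)*(305 + T)) = 2 + (-296*T - (-313 + T)*(305 + T)) = 2 - 296*T - (-313 + T)*(305 + T))
1/((-162783 + b(-607)) + 515595) = 1/((-162783 + (95467 - 1*(-607)**2 - 288*(-607))) + 515595) = 1/((-162783 + (95467 - 1*368449 + 174816)) + 515595) = 1/((-162783 + (95467 - 368449 + 174816)) + 515595) = 1/((-162783 - 98166) + 515595) = 1/(-260949 + 515595) = 1/254646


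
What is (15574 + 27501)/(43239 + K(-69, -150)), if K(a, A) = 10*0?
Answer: 43075/43239 ≈ 0.99621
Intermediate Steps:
K(a, A) = 0
(15574 + 27501)/(43239 + K(-69, -150)) = (15574 + 27501)/(43239 + 0) = 43075/43239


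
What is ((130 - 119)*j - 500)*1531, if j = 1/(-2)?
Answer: -1547841/2 ≈ -7.7392e+5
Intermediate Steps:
j = -½ ≈ -0.50000
((130 - 119)*j - 500)*1531 = ((130 - 119)*(-½) - 500)*1531 = (11*(-½) - 500)*1531 = (-11/2 - 500)*1531 = -1011/2*1531 = -1547841/2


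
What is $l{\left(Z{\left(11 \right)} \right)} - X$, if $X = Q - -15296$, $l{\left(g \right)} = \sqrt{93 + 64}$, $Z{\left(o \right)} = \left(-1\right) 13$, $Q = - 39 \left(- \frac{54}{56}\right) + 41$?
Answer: $- \frac{430489}{28} + \sqrt{157} \approx -15362.0$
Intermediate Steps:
$Q = \frac{2201}{28}$ ($Q = - 39 \left(\left(-54\right) \frac{1}{56}\right) + 41 = \left(-39\right) \left(- \frac{27}{28}\right) + 41 = \frac{1053}{28} + 41 = \frac{2201}{28} \approx 78.607$)
$Z{\left(o \right)} = -13$
$l{\left(g \right)} = \sqrt{157}$
$X = \frac{430489}{28}$ ($X = \frac{2201}{28} - -15296 = \frac{2201}{28} + 15296 = \frac{430489}{28} \approx 15375.0$)
$l{\left(Z{\left(11 \right)} \right)} - X = \sqrt{157} - \frac{430489}{28} = - \frac{430489}{28} + \sqrt{157}$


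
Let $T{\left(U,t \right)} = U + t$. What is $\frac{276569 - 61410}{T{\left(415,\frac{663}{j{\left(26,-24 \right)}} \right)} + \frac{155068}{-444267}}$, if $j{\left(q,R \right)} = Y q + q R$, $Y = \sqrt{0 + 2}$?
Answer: $\frac{40325896751237039288808}{77515585058041996729} + \frac{4331594556674863002 \sqrt{2}}{77515585058041996729} \approx 520.31$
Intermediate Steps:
$Y = \sqrt{2} \approx 1.4142$
$j{\left(q,R \right)} = R q + q \sqrt{2}$ ($j{\left(q,R \right)} = \sqrt{2} q + q R = q \sqrt{2} + R q = R q + q \sqrt{2}$)
$\frac{276569 - 61410}{T{\left(415,\frac{663}{j{\left(26,-24 \right)}} \right)} + \frac{155068}{-444267}} = \frac{276569 - 61410}{\left(415 + \frac{663}{26 \left(-24 + \sqrt{2}\right)}\right) + \frac{155068}{-444267}} = \frac{215159}{\left(415 + \frac{663}{-624 + 26 \sqrt{2}}\right) + 155068 \left(- \frac{1}{444267}\right)} = \frac{215159}{\left(415 + \frac{663}{-624 + 26 \sqrt{2}}\right) - \frac{155068}{444267}} = \frac{215159}{\frac{184215737}{444267} + \frac{663}{-624 + 26 \sqrt{2}}}$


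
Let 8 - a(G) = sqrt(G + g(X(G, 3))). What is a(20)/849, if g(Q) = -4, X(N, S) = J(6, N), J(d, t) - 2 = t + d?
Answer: 4/849 ≈ 0.0047114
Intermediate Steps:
J(d, t) = 2 + d + t (J(d, t) = 2 + (t + d) = 2 + (d + t) = 2 + d + t)
X(N, S) = 8 + N (X(N, S) = 2 + 6 + N = 8 + N)
a(G) = 8 - sqrt(-4 + G) (a(G) = 8 - sqrt(G - 4) = 8 - sqrt(-4 + G))
a(20)/849 = (8 - sqrt(-4 + 20))/849 = (8 - sqrt(16))*(1/849) = (8 - 1*4)*(1/849) = (8 - 4)*(1/849) = 4*(1/849) = 4/849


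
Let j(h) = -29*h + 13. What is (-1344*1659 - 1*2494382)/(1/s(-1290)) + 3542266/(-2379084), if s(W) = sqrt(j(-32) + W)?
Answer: -1771133/1189542 - 4724078*I*sqrt(349) ≈ -1.4889 - 8.8253e+7*I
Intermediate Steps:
j(h) = 13 - 29*h
s(W) = sqrt(941 + W) (s(W) = sqrt((13 - 29*(-32)) + W) = sqrt((13 + 928) + W) = sqrt(941 + W))
(-1344*1659 - 1*2494382)/(1/s(-1290)) + 3542266/(-2379084) = (-1344*1659 - 1*2494382)/(1/(sqrt(941 - 1290))) + 3542266/(-2379084) = (-2229696 - 2494382)/(1/(sqrt(-349))) + 3542266*(-1/2379084) = -4724078*I*sqrt(349) - 1771133/1189542 = -1771133/1189542 - 4724078*I*sqrt(349)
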